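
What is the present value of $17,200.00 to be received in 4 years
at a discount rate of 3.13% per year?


Formula: PV = FV / (1 + r)^n
Substituting: PV = $17,200.00 / (1 + 0.0313)^4
Discount factor: (1.0313)^4 = 1.131202
PV = $17,200.00 / 1.131202 = $15,205.07

$15,205.07


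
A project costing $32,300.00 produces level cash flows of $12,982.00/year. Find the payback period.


Formula: Payback = investment / annual cash flow
Substituting: Payback = $32,300.00 / $12,982.00
Payback = 2.4881 years

2.4881 years


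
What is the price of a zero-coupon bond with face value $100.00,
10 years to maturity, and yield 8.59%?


Formula: Price = FV / (1 + r)^n
Substituting: Price = $100.00 / (1 + 0.0859)^10
Discount factor: (1.0859)^10 = 2.279808
Price = $100.00 / 2.279808 = $43.86

$43.86


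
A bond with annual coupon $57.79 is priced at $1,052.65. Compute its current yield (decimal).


Formula: Current yield = annual coupon / price
Substituting: CY = $57.79 / $1,052.65
CY = 0.0549

0.0549


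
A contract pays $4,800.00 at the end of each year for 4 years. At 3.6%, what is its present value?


Formula: PV = PMT * (1 - (1+r)^(-n)) / r
Discount factor: (1 + 0.036)^(-4) = 0.868082
Bracket: 1 - 0.868082 = 0.131918
PV = $4,800.00 * 0.131918 / 0.036 = $17,589.01

$17,589.01


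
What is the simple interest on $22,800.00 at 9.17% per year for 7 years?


Formula: I = P * r * t
Substituting: I = $22,800.00 * 0.0917 * 7
Step: I = $22,800.00 * 0.6419
I = $14,635.32

$14,635.32


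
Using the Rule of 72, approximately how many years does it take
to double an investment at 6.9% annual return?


Formula: Years ≈ 72 / r
Substituting: Years ≈ 72 / 6.9
Years ≈ 10.4

10.4 years


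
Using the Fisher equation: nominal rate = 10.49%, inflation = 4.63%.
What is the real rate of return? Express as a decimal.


Formula: (1 + r_real) = (1 + r_nom) / (1 + inflation)
Substituting: (1 + r_real) = 1.1049 / 1.0463
(1 + r_real) = 1.056007
r_real = 1.056007 - 1 = 0.056007

0.056007


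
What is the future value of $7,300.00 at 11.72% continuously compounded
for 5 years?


Formula: FV = P * e^(r*t)
Exponent: r*t = 0.1172 * 5 = 0.586
e^(0.586) = 1.796787
FV = $7,300.00 * 1.796787 = $13,116.54

$13,116.54


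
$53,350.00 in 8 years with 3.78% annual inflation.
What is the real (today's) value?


Formula: Real value = nominal / (1 + inflation)^years
Price level: (1 + 0.0378)^8 = 1.345579
Real value = $53,350.00 / 1.345579 = $39,648.35

$39,648.35


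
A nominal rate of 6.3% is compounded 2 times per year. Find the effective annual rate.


Formula: EAR = (1 + r/m)^m - 1
Period rate: r/m = 0.063 / 2 = 0.0315
Compounding: (1 + 0.0315)^2 = 1.063992
EAR = 1.063992 - 1 = 0.063992

0.063992


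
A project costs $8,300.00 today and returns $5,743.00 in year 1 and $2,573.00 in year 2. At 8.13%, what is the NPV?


Formula: NPV = C0 + C1/(1+r) + C2/(1+r)^2
Discount C1: $5,743.00 / (1 + 0.0813) = $5,311.20
Discount C2: $2,573.00 / (1 + 0.0813)^2 = $2,200.63
NPV = -$8,300.00 + $5,311.20 + $2,200.63 = -$788.17

-$788.17


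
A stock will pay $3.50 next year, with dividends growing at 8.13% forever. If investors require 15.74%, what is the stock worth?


Formula: P = D1 / (r - g)
Spread: r - g = 0.1574 - 0.0813 = 0.0761
Substituting: P = $3.50 / 0.0761
P = $45.99

$45.99


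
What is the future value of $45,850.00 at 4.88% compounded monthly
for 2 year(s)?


Formula: FV = P * (1 + r/m)^(m*t)
Period rate: r/m = 0.0488 / 12 = 0.004067
Total periods: m*t = 12 * 2 = 24
Growth factor: (1 + 0.004067)^24 = 1.102304
FV = $45,850.00 * 1.102304 = $50,540.62

$50,540.62


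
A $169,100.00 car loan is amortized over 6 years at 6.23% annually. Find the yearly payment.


Formula: PMT = PV * r / (1 - (1+r)^(-n))
Denominator: 1 - (1 + 0.0623)^(-6) = 0.304148
Numerator: $169,100.00 * 0.0623 = 10534.93
PMT = 10534.93 / 0.304148 = $34,637.52

$34,637.52


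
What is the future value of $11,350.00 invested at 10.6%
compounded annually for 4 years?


Formula: FV = P * (1 + r)^n
Substituting: FV = $11,350.00 * (1 + 0.106)^4
Growth factor: (1.106)^4 = 1.496306
FV = $11,350.00 * 1.496306 = $16,983.08

$16,983.08


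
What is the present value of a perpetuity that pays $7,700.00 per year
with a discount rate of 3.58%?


Formula: PV = C / r
Substituting: PV = $7,700.00 / 0.0358
PV = $215,083.80

$215,083.80


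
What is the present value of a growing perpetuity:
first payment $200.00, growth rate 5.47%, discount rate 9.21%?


Formula: PV = C / (r - g)
Spread: r - g = 0.0921 - 0.0547 = 0.0374
Substituting: PV = $200.00 / 0.0374
PV = $5,347.59

$5,347.59


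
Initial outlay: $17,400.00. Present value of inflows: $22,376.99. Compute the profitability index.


Formula: PI = PV(cash flows) / initial investment
Substituting: PI = $22,376.99 / $17,400.00
PI = 1.286

1.286


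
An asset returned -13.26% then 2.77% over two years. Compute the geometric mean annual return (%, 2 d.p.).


Formula: Geometric mean = ((1+r1)*(1+r2))^(1/2) - 1
Product: (1 + -0.1326) * (1 + 0.0277) = 0.8674 * 1.0277 = 0.891427
Square root: 0.891427^0.5 = 0.944154
Geometric mean = 0.944154 - 1 = -0.055846
As percentage: -5.58%

-5.58%


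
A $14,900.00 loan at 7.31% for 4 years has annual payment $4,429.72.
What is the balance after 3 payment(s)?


Formula: Balance = PV*(1+r)^k - PMT*((1+r)^k - 1)/r
Growth: (1 + 0.0731)^3 = 1.235721
Accumulated factor: ((1+r)^k - 1)/r = 3.224644
Balance = $14,900.00 * 1.235721 - $4,429.72 * 3.224644
Balance = $4,127.98

$4,127.98


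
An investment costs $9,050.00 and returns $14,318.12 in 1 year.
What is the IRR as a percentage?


Formula: IRR = C1/C0 - 1
Substituting: IRR = $14,318.12 / $9,050.00 - 1
Ratio: 1.582113 - 1 = 0.582113
IRR = 58.2113%

58.2113%


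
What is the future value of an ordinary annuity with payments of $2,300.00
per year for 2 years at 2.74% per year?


Formula: FV = PMT * ((1+r)^n - 1) / r
Growth factor: (1 + 0.0274)^2 = 1.055551
Numerator: 1.055551 - 1 = 0.055551
FV = $2,300.00 * 0.055551 / 0.0274 = $4,663.02

$4,663.02


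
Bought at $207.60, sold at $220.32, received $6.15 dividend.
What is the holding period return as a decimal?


Formula: HPR = (P1 - P0 + D) / P0
Gain: $220.32 - $207.60 + $6.15 = $18.87
HPR = $18.87 / $207.60 = 0.0909

0.0909


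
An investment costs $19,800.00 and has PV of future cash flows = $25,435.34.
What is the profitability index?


Formula: PI = PV(cash flows) / initial investment
Substituting: PI = $25,435.34 / $19,800.00
PI = 1.2846

1.2846


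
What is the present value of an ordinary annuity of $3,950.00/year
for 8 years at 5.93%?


Formula: PV = PMT * (1 - (1+r)^(-n)) / r
Discount factor: (1 + 0.0593)^(-8) = 0.630737
Bracket: 1 - 0.630737 = 0.369263
PV = $3,950.00 * 0.369263 / 0.0593 = $24,596.78

$24,596.78


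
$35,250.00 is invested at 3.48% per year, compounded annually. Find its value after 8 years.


Formula: FV = P * (1 + r)^n
Substituting: FV = $35,250.00 * (1 + 0.0348)^8
Growth factor: (1.0348)^8 = 1.314775
FV = $35,250.00 * 1.314775 = $46,345.81

$46,345.81


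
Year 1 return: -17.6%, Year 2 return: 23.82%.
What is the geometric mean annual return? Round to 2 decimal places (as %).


Formula: Geometric mean = ((1+r1)*(1+r2))^(1/2) - 1
Product: (1 + -0.176) * (1 + 0.2382) = 0.824 * 1.2382 = 1.020277
Square root: 1.020277^0.5 = 1.010088
Geometric mean = 1.010088 - 1 = 0.010088
As percentage: 1.01%

1.01%


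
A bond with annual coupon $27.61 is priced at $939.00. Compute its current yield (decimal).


Formula: Current yield = annual coupon / price
Substituting: CY = $27.61 / $939.00
CY = 0.029404

0.029404


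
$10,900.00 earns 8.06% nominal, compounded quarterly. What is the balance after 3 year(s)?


Formula: FV = P * (1 + r/m)^(m*t)
Period rate: r/m = 0.0806 / 4 = 0.02015
Total periods: m*t = 4 * 3 = 12
Growth factor: (1 + 0.02015)^12 = 1.270482
FV = $10,900.00 * 1.270482 = $13,848.25

$13,848.25


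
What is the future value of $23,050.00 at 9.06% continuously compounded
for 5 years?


Formula: FV = P * e^(r*t)
Exponent: r*t = 0.0906 * 5 = 0.453
e^(0.453) = 1.573024
FV = $23,050.00 * 1.573024 = $36,258.21

$36,258.21


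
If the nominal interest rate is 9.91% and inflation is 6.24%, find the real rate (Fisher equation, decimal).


Formula: (1 + r_real) = (1 + r_nom) / (1 + inflation)
Substituting: (1 + r_real) = 1.0991 / 1.0624
(1 + r_real) = 1.034544
r_real = 1.034544 - 1 = 0.034544

0.034544


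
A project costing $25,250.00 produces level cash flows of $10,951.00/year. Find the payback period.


Formula: Payback = investment / annual cash flow
Substituting: Payback = $25,250.00 / $10,951.00
Payback = 2.3057 years

2.3057 years


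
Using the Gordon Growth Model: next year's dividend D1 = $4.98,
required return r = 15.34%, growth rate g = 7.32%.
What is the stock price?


Formula: P = D1 / (r - g)
Spread: r - g = 0.1534 - 0.0732 = 0.0802
Substituting: P = $4.98 / 0.0802
P = $62.09

$62.09


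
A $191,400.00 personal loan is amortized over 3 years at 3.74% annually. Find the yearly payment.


Formula: PMT = PV * r / (1 - (1+r)^(-n))
Denominator: 1 - (1 + 0.0374)^(-3) = 0.104303
Numerator: $191,400.00 * 0.0374 = 7158.36
PMT = 7158.36 / 0.104303 = $68,630.64

$68,630.64


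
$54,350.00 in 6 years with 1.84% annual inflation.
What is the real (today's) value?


Formula: Real value = nominal / (1 + inflation)^years
Price level: (1 + 0.0184)^6 = 1.115605
Real value = $54,350.00 / 1.115605 = $48,717.97

$48,717.97


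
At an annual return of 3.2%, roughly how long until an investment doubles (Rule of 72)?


Formula: Years ≈ 72 / r
Substituting: Years ≈ 72 / 3.2
Years ≈ 22.5

22.5 years


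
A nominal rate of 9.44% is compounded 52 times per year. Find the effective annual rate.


Formula: EAR = (1 + r/m)^m - 1
Period rate: r/m = 0.0944 / 52 = 0.001815
Compounding: (1 + 0.001815)^52 = 1.098905
EAR = 1.098905 - 1 = 0.098905

0.098905


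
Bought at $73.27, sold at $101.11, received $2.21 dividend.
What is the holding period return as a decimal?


Formula: HPR = (P1 - P0 + D) / P0
Gain: $101.11 - $73.27 + $2.21 = $30.05
HPR = $30.05 / $73.27 = 0.4101

0.4101


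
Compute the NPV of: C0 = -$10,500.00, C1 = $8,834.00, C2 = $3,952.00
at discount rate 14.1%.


Formula: NPV = C0 + C1/(1+r) + C2/(1+r)^2
Discount C1: $8,834.00 / (1 + 0.141) = $7,742.33
Discount C2: $3,952.00 / (1 + 0.141)^2 = $3,035.61
NPV = -$10,500.00 + $7,742.33 + $3,035.61 = $277.94

$277.94


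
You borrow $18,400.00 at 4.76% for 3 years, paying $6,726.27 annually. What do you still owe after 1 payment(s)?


Formula: Balance = PV*(1+r)^k - PMT*((1+r)^k - 1)/r
Growth: (1 + 0.0476)^1 = 1.0476
Accumulated factor: ((1+r)^k - 1)/r = 1.0
Balance = $18,400.00 * 1.0476 - $6,726.27 * 1.0
Balance = $12,549.57

$12,549.57


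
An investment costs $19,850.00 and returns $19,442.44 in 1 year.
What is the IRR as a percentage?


Formula: IRR = C1/C0 - 1
Substituting: IRR = $19,442.44 / $19,850.00 - 1
Ratio: 0.979468 - 1 = -0.020532
IRR = -2.0532%

-2.0532%


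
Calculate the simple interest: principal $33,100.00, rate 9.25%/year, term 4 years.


Formula: I = P * r * t
Substituting: I = $33,100.00 * 0.0925 * 4
Step: I = $33,100.00 * 0.37
I = $12,247.00

$12,247.00


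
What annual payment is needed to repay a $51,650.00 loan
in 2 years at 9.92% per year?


Formula: PMT = PV * r / (1 - (1+r)^(-n))
Denominator: 1 - (1 + 0.0992)^(-2) = 0.17235
Numerator: $51,650.00 * 0.0992 = 5123.68
PMT = 5123.68 / 0.17235 = $29,728.29

$29,728.29


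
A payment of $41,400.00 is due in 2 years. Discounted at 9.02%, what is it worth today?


Formula: PV = FV / (1 + r)^n
Substituting: PV = $41,400.00 / (1 + 0.0902)^2
Discount factor: (1.0902)^2 = 1.188536
PV = $41,400.00 / 1.188536 = $34,832.77

$34,832.77


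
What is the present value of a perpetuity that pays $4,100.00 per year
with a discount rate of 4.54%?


Formula: PV = C / r
Substituting: PV = $4,100.00 / 0.0454
PV = $90,308.37

$90,308.37


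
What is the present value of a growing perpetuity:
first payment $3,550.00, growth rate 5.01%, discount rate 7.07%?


Formula: PV = C / (r - g)
Spread: r - g = 0.0707 - 0.0501 = 0.0206
Substituting: PV = $3,550.00 / 0.0206
PV = $172,330.10

$172,330.10


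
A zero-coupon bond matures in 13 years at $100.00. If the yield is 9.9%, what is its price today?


Formula: Price = FV / (1 + r)^n
Substituting: Price = $100.00 / (1 + 0.099)^13
Discount factor: (1.099)^13 = 3.411693
Price = $100.00 / 3.411693 = $29.31

$29.31


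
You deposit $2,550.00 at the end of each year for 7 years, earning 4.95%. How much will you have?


Formula: FV = PMT * ((1+r)^n - 1) / r
Growth factor: (1 + 0.0495)^7 = 1.402417
Numerator: 1.402417 - 1 = 0.402417
FV = $2,550.00 * 0.402417 / 0.0495 = $20,730.56

$20,730.56


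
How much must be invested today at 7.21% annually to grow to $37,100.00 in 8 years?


Formula: PV = FV / (1 + r)^n
Substituting: PV = $37,100.00 / (1 + 0.0721)^8
Discount factor: (1.0721)^8 = 1.745349
PV = $37,100.00 / 1.745349 = $21,256.49

$21,256.49


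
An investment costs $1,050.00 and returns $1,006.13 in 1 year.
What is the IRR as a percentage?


Formula: IRR = C1/C0 - 1
Substituting: IRR = $1,006.13 / $1,050.00 - 1
Ratio: 0.958219 - 1 = -0.041781
IRR = -4.1781%

-4.1781%


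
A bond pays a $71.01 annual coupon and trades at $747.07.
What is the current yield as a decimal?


Formula: Current yield = annual coupon / price
Substituting: CY = $71.01 / $747.07
CY = 0.095051

0.095051


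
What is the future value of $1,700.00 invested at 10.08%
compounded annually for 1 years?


Formula: FV = P * (1 + r)^n
Substituting: FV = $1,700.00 * (1 + 0.1008)^1
Growth factor: (1.1008)^1 = 1.1008
FV = $1,700.00 * 1.1008 = $1,871.36

$1,871.36


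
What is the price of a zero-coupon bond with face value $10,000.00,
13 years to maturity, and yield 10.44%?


Formula: Price = FV / (1 + r)^n
Substituting: Price = $10,000.00 / (1 + 0.1044)^13
Discount factor: (1.1044)^13 = 3.636162
Price = $10,000.00 / 3.636162 = $2,750.15

$2,750.15


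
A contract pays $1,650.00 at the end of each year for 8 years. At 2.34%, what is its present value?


Formula: PV = PMT * (1 - (1+r)^(-n)) / r
Discount factor: (1 + 0.0234)^(-8) = 0.831068
Bracket: 1 - 0.831068 = 0.168932
PV = $1,650.00 * 0.168932 / 0.0234 = $11,911.85

$11,911.85


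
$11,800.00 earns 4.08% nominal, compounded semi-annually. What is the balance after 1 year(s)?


Formula: FV = P * (1 + r/m)^(m*t)
Period rate: r/m = 0.0408 / 2 = 0.0204
Total periods: m*t = 2 * 1 = 2
Growth factor: (1 + 0.0204)^2 = 1.041216
FV = $11,800.00 * 1.041216 = $12,286.35

$12,286.35


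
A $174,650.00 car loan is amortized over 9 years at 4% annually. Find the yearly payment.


Formula: PMT = PV * r / (1 - (1+r)^(-n))
Denominator: 1 - (1 + 0.04)^(-9) = 0.297413
Numerator: $174,650.00 * 0.04 = 6986.0
PMT = 6986.0 / 0.297413 = $23,489.20

$23,489.20


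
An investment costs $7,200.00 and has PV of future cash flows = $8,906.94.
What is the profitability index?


Formula: PI = PV(cash flows) / initial investment
Substituting: PI = $8,906.94 / $7,200.00
PI = 1.2371

1.2371


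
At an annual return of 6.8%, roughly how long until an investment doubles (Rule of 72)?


Formula: Years ≈ 72 / r
Substituting: Years ≈ 72 / 6.8
Years ≈ 10.6

10.6 years


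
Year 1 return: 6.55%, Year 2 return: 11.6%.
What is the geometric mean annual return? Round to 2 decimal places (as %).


Formula: Geometric mean = ((1+r1)*(1+r2))^(1/2) - 1
Product: (1 + 0.0655) * (1 + 0.116) = 1.0655 * 1.116 = 1.189098
Square root: 1.189098^0.5 = 1.090458
Geometric mean = 1.090458 - 1 = 0.090458
As percentage: 9.05%

9.05%


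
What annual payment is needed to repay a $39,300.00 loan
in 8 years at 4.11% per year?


Formula: PMT = PV * r / (1 - (1+r)^(-n))
Denominator: 1 - (1 + 0.0411)^(-8) = 0.275463
Numerator: $39,300.00 * 0.0411 = 1615.23
PMT = 1615.23 / 0.275463 = $5,863.69

$5,863.69


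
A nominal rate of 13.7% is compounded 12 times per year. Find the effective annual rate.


Formula: EAR = (1 + r/m)^m - 1
Period rate: r/m = 0.137 / 12 = 0.011417
Compounding: (1 + 0.011417)^12 = 1.145938
EAR = 1.145938 - 1 = 0.145938

0.145938


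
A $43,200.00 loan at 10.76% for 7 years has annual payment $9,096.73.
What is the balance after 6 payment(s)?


Formula: Balance = PV*(1+r)^k - PMT*((1+r)^k - 1)/r
Growth: (1 + 0.1076)^6 = 1.84628
Accumulated factor: ((1+r)^k - 1)/r = 7.86506
Balance = $43,200.00 * 1.84628 - $9,096.73 * 7.86506
Balance = $8,212.99

$8,212.99


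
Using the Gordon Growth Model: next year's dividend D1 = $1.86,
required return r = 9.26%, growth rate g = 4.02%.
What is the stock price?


Formula: P = D1 / (r - g)
Spread: r - g = 0.0926 - 0.0402 = 0.0524
Substituting: P = $1.86 / 0.0524
P = $35.50

$35.50


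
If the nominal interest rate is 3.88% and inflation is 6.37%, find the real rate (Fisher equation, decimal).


Formula: (1 + r_real) = (1 + r_nom) / (1 + inflation)
Substituting: (1 + r_real) = 1.0388 / 1.0637
(1 + r_real) = 0.976591
r_real = 0.976591 - 1 = -0.023409

-0.023409


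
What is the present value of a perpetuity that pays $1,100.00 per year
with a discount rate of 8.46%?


Formula: PV = C / r
Substituting: PV = $1,100.00 / 0.0846
PV = $13,002.36

$13,002.36


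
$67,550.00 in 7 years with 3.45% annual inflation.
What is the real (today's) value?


Formula: Real value = nominal / (1 + inflation)^years
Price level: (1 + 0.0345)^7 = 1.267983
Real value = $67,550.00 / 1.267983 = $53,273.58

$53,273.58


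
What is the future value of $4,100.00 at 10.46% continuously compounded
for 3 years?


Formula: FV = P * e^(r*t)
Exponent: r*t = 0.1046 * 3 = 0.3138
e^(0.3138) = 1.368616
FV = $4,100.00 * 1.368616 = $5,611.33

$5,611.33


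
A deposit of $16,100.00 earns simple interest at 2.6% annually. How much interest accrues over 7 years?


Formula: I = P * r * t
Substituting: I = $16,100.00 * 0.026 * 7
Step: I = $16,100.00 * 0.182
I = $2,930.20

$2,930.20


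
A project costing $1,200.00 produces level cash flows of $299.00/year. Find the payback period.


Formula: Payback = investment / annual cash flow
Substituting: Payback = $1,200.00 / $299.00
Payback = 4.0134 years

4.0134 years


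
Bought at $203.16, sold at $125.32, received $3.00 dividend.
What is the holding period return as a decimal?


Formula: HPR = (P1 - P0 + D) / P0
Gain: $125.32 - $203.16 + $3.00 = -$74.84
HPR = -$74.84 / $203.16 = -0.3684

-0.3684


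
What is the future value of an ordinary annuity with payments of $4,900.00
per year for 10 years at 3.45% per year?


Formula: FV = PMT * ((1+r)^n - 1) / r
Growth factor: (1 + 0.0345)^10 = 1.403799
Numerator: 1.403799 - 1 = 0.403799
FV = $4,900.00 * 0.403799 / 0.0345 = $57,351.17

$57,351.17


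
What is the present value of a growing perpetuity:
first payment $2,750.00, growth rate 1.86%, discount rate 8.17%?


Formula: PV = C / (r - g)
Spread: r - g = 0.0817 - 0.0186 = 0.0631
Substituting: PV = $2,750.00 / 0.0631
PV = $43,581.62

$43,581.62


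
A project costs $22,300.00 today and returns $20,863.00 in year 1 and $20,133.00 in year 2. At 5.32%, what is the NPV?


Formula: NPV = C0 + C1/(1+r) + C2/(1+r)^2
Discount C1: $20,863.00 / (1 + 0.0532) = $19,809.15
Discount C2: $20,133.00 / (1 + 0.0532)^2 = $18,150.42
NPV = -$22,300.00 + $19,809.15 + $18,150.42 = $15,659.58

$15,659.58


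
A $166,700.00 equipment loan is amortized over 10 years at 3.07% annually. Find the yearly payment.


Formula: PMT = PV * r / (1 - (1+r)^(-n))
Denominator: 1 - (1 + 0.0307)^(-10) = 0.260944
Numerator: $166,700.00 * 0.0307 = 5117.69
PMT = 5117.69 / 0.260944 = $19,612.20

$19,612.20


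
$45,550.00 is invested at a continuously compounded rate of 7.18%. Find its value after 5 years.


Formula: FV = P * e^(r*t)
Exponent: r*t = 0.0718 * 5 = 0.359
e^(0.359) = 1.431897
FV = $45,550.00 * 1.431897 = $65,222.90

$65,222.90


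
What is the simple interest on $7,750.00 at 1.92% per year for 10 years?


Formula: I = P * r * t
Substituting: I = $7,750.00 * 0.0192 * 10
Step: I = $7,750.00 * 0.192
I = $1,488.00

$1,488.00


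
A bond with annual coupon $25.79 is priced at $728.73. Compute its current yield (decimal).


Formula: Current yield = annual coupon / price
Substituting: CY = $25.79 / $728.73
CY = 0.03539

0.03539


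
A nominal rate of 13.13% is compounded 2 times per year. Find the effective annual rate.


Formula: EAR = (1 + r/m)^m - 1
Period rate: r/m = 0.1313 / 2 = 0.06565
Compounding: (1 + 0.06565)^2 = 1.13561
EAR = 1.13561 - 1 = 0.13561

0.13561


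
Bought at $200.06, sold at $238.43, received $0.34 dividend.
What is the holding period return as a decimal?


Formula: HPR = (P1 - P0 + D) / P0
Gain: $238.43 - $200.06 + $0.34 = $38.71
HPR = $38.71 / $200.06 = 0.1935

0.1935


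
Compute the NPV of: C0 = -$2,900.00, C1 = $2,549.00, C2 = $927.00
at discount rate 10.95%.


Formula: NPV = C0 + C1/(1+r) + C2/(1+r)^2
Discount C1: $2,549.00 / (1 + 0.1095) = $2,297.43
Discount C2: $927.00 / (1 + 0.1095)^2 = $753.05
NPV = -$2,900.00 + $2,297.43 + $753.05 = $150.48

$150.48


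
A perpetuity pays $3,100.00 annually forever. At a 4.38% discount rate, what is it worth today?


Formula: PV = C / r
Substituting: PV = $3,100.00 / 0.0438
PV = $70,776.26

$70,776.26


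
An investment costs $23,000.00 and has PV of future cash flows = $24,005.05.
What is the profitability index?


Formula: PI = PV(cash flows) / initial investment
Substituting: PI = $24,005.05 / $23,000.00
PI = 1.0437

1.0437


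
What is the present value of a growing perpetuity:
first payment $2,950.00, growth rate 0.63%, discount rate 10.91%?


Formula: PV = C / (r - g)
Spread: r - g = 0.1091 - 0.0063 = 0.1028
Substituting: PV = $2,950.00 / 0.1028
PV = $28,696.50

$28,696.50


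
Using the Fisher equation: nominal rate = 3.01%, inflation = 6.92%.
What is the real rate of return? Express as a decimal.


Formula: (1 + r_real) = (1 + r_nom) / (1 + inflation)
Substituting: (1 + r_real) = 1.0301 / 1.0692
(1 + r_real) = 0.963431
r_real = 0.963431 - 1 = -0.036569

-0.036569


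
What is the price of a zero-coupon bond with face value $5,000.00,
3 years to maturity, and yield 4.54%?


Formula: Price = FV / (1 + r)^n
Substituting: Price = $5,000.00 / (1 + 0.0454)^3
Discount factor: (1.0454)^3 = 1.142477
Price = $5,000.00 / 1.142477 = $4,376.46

$4,376.46


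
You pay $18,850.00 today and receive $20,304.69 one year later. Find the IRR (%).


Formula: IRR = C1/C0 - 1
Substituting: IRR = $20,304.69 / $18,850.00 - 1
Ratio: 1.077172 - 1 = 0.077172
IRR = 7.7172%

7.7172%


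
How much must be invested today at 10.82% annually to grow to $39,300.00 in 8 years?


Formula: PV = FV / (1 + r)^n
Substituting: PV = $39,300.00 / (1 + 0.1082)^8
Discount factor: (1.1082)^8 = 2.27481
PV = $39,300.00 / 2.27481 = $17,276.17

$17,276.17


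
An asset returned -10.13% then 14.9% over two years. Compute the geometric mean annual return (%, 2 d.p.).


Formula: Geometric mean = ((1+r1)*(1+r2))^(1/2) - 1
Product: (1 + -0.1013) * (1 + 0.149) = 0.8987 * 1.149 = 1.032606
Square root: 1.032606^0.5 = 1.016172
Geometric mean = 1.016172 - 1 = 0.016172
As percentage: 1.62%

1.62%


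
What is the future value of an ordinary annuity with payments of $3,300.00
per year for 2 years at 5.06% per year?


Formula: FV = PMT * ((1+r)^n - 1) / r
Growth factor: (1 + 0.0506)^2 = 1.10376
Numerator: 1.10376 - 1 = 0.10376
FV = $3,300.00 * 0.10376 / 0.0506 = $6,766.98

$6,766.98


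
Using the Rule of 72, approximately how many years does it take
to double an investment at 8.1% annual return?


Formula: Years ≈ 72 / r
Substituting: Years ≈ 72 / 8.1
Years ≈ 8.9

8.9 years


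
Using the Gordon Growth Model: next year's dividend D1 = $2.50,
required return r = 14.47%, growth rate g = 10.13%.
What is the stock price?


Formula: P = D1 / (r - g)
Spread: r - g = 0.1447 - 0.1013 = 0.0434
Substituting: P = $2.50 / 0.0434
P = $57.60

$57.60


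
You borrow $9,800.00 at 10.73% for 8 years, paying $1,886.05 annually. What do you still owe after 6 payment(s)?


Formula: Balance = PV*(1+r)^k - PMT*((1+r)^k - 1)/r
Growth: (1 + 0.1073)^6 = 1.843282
Accumulated factor: ((1+r)^k - 1)/r = 7.859106
Balance = $9,800.00 * 1.843282 - $1,886.05 * 7.859106
Balance = $3,241.50

$3,241.50


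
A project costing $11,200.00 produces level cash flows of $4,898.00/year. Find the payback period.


Formula: Payback = investment / annual cash flow
Substituting: Payback = $11,200.00 / $4,898.00
Payback = 2.2866 years

2.2866 years


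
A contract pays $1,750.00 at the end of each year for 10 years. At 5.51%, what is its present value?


Formula: PV = PMT * (1 - (1+r)^(-n)) / r
Discount factor: (1 + 0.0551)^(-10) = 0.584876
Bracket: 1 - 0.584876 = 0.415124
PV = $1,750.00 * 0.415124 / 0.0551 = $13,184.52

$13,184.52


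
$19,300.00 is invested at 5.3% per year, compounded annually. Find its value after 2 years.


Formula: FV = P * (1 + r)^n
Substituting: FV = $19,300.00 * (1 + 0.053)^2
Growth factor: (1.053)^2 = 1.108809
FV = $19,300.00 * 1.108809 = $21,400.01

$21,400.01


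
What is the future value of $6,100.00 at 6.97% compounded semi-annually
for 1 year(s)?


Formula: FV = P * (1 + r/m)^(m*t)
Period rate: r/m = 0.0697 / 2 = 0.03485
Total periods: m*t = 2 * 1 = 2
Growth factor: (1 + 0.03485)^2 = 1.070915
FV = $6,100.00 * 1.070915 = $6,532.58

$6,532.58


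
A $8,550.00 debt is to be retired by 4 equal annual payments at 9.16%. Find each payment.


Formula: PMT = PV * r / (1 - (1+r)^(-n))
Denominator: 1 - (1 + 0.0916)^(-4) = 0.295719
Numerator: $8,550.00 * 0.0916 = 783.18
PMT = 783.18 / 0.295719 = $2,648.39

$2,648.39


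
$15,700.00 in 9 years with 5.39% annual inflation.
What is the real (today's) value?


Formula: Real value = nominal / (1 + inflation)^years
Price level: (1 + 0.0539)^9 = 1.603964
Real value = $15,700.00 / 1.603964 = $9,788.25

$9,788.25


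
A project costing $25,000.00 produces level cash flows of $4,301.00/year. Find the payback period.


Formula: Payback = investment / annual cash flow
Substituting: Payback = $25,000.00 / $4,301.00
Payback = 5.8126 years

5.8126 years


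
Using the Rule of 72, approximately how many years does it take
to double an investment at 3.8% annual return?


Formula: Years ≈ 72 / r
Substituting: Years ≈ 72 / 3.8
Years ≈ 18.9

18.9 years


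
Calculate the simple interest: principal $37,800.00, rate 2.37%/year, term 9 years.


Formula: I = P * r * t
Substituting: I = $37,800.00 * 0.0237 * 9
Step: I = $37,800.00 * 0.2133
I = $8,062.74

$8,062.74


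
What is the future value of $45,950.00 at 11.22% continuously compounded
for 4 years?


Formula: FV = P * e^(r*t)
Exponent: r*t = 0.1122 * 4 = 0.4488
e^(0.4488) = 1.566431
FV = $45,950.00 * 1.566431 = $71,977.52

$71,977.52


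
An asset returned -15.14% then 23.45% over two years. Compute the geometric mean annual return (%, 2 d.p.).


Formula: Geometric mean = ((1+r1)*(1+r2))^(1/2) - 1
Product: (1 + -0.1514) * (1 + 0.2345) = 0.8486 * 1.2345 = 1.047597
Square root: 1.047597^0.5 = 1.023522
Geometric mean = 1.023522 - 1 = 0.023522
As percentage: 2.35%

2.35%


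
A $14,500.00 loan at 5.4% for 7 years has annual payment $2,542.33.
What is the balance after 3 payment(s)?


Formula: Balance = PV*(1+r)^k - PMT*((1+r)^k - 1)/r
Growth: (1 + 0.054)^3 = 1.170905
Accumulated factor: ((1+r)^k - 1)/r = 3.164916
Balance = $14,500.00 * 1.170905 - $2,542.33 * 3.164916
Balance = $8,931.87

$8,931.87


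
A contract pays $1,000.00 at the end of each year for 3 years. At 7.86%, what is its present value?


Formula: PV = PMT * (1 - (1+r)^(-n)) / r
Discount factor: (1 + 0.0786)^(-3) = 0.796927
Bracket: 1 - 0.796927 = 0.203073
PV = $1,000.00 * 0.203073 / 0.0786 = $2,583.62

$2,583.62


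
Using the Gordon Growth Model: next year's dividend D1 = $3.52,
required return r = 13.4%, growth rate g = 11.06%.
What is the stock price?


Formula: P = D1 / (r - g)
Spread: r - g = 0.134 - 0.1106 = 0.0234
Substituting: P = $3.52 / 0.0234
P = $150.43

$150.43


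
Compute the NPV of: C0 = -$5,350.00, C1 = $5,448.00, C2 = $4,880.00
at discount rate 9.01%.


Formula: NPV = C0 + C1/(1+r) + C2/(1+r)^2
Discount C1: $5,448.00 / (1 + 0.0901) = $4,997.71
Discount C2: $4,880.00 / (1 + 0.0901)^2 = $4,106.64
NPV = -$5,350.00 + $4,997.71 + $4,106.64 = $3,754.35

$3,754.35


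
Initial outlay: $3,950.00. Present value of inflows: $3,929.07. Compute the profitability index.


Formula: PI = PV(cash flows) / initial investment
Substituting: PI = $3,929.07 / $3,950.00
PI = 0.9947

0.9947


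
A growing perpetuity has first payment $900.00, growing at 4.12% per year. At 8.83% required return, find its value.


Formula: PV = C / (r - g)
Spread: r - g = 0.0883 - 0.0412 = 0.0471
Substituting: PV = $900.00 / 0.0471
PV = $19,108.28

$19,108.28


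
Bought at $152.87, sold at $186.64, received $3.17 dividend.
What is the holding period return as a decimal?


Formula: HPR = (P1 - P0 + D) / P0
Gain: $186.64 - $152.87 + $3.17 = $36.94
HPR = $36.94 / $152.87 = 0.2416

0.2416


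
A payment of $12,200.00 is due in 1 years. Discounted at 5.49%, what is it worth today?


Formula: PV = FV / (1 + r)^n
Substituting: PV = $12,200.00 / (1 + 0.0549)^1
Discount factor: (1.0549)^1 = 1.0549
PV = $12,200.00 / 1.0549 = $11,565.08

$11,565.08


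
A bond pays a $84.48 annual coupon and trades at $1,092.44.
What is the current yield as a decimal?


Formula: Current yield = annual coupon / price
Substituting: CY = $84.48 / $1,092.44
CY = 0.077331

0.077331


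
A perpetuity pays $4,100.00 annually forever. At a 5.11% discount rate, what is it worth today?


Formula: PV = C / r
Substituting: PV = $4,100.00 / 0.0511
PV = $80,234.83

$80,234.83


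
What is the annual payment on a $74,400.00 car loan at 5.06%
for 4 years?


Formula: PMT = PV * r / (1 - (1+r)^(-n))
Denominator: 1 - (1 + 0.0506)^(-4) = 0.179175
Numerator: $74,400.00 * 0.0506 = 3764.64
PMT = 3764.64 / 0.179175 = $21,010.93

$21,010.93


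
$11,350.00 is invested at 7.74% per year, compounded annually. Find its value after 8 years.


Formula: FV = P * (1 + r)^n
Substituting: FV = $11,350.00 * (1 + 0.0774)^8
Growth factor: (1.0774)^8 = 1.815582
FV = $11,350.00 * 1.815582 = $20,606.85

$20,606.85


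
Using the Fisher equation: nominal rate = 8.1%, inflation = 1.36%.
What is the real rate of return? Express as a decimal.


Formula: (1 + r_real) = (1 + r_nom) / (1 + inflation)
Substituting: (1 + r_real) = 1.081 / 1.0136
(1 + r_real) = 1.066496
r_real = 1.066496 - 1 = 0.066496

0.066496


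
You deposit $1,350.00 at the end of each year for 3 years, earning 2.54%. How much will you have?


Formula: FV = PMT * ((1+r)^n - 1) / r
Growth factor: (1 + 0.0254)^3 = 1.078152
Numerator: 1.078152 - 1 = 0.078152
FV = $1,350.00 * 0.078152 / 0.0254 = $4,153.74

$4,153.74


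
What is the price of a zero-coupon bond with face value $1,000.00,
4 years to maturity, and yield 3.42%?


Formula: Price = FV / (1 + r)^n
Substituting: Price = $1,000.00 / (1 + 0.0342)^4
Discount factor: (1.0342)^4 = 1.143979
Price = $1,000.00 / 1.143979 = $874.14

$874.14


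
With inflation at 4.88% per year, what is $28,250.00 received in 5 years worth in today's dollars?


Formula: Real value = nominal / (1 + inflation)^years
Price level: (1 + 0.0488)^5 = 1.269005
Real value = $28,250.00 / 1.269005 = $22,261.53

$22,261.53


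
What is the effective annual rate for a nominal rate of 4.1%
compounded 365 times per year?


Formula: EAR = (1 + r/m)^m - 1
Period rate: r/m = 0.041 / 365 = 0.000112
Compounding: (1 + 0.000112)^365 = 1.04185
EAR = 1.04185 - 1 = 0.04185

0.04185


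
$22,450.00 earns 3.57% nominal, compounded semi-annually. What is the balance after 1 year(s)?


Formula: FV = P * (1 + r/m)^(m*t)
Period rate: r/m = 0.0357 / 2 = 0.01785
Total periods: m*t = 2 * 1 = 2
Growth factor: (1 + 0.01785)^2 = 1.036019
FV = $22,450.00 * 1.036019 = $23,258.62

$23,258.62


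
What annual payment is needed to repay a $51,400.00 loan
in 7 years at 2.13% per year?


Formula: PMT = PV * r / (1 - (1+r)^(-n))
Denominator: 1 - (1 + 0.0213)^(-7) = 0.137167
Numerator: $51,400.00 * 0.0213 = 1094.82
PMT = 1094.82 / 0.137167 = $7,981.65

$7,981.65


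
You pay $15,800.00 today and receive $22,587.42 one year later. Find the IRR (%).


Formula: IRR = C1/C0 - 1
Substituting: IRR = $22,587.42 / $15,800.00 - 1
Ratio: 1.429584 - 1 = 0.429584
IRR = 42.9584%

42.9584%


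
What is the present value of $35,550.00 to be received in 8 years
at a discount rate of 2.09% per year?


Formula: PV = FV / (1 + r)^n
Substituting: PV = $35,550.00 / (1 + 0.0209)^8
Discount factor: (1.0209)^8 = 1.179956
PV = $35,550.00 / 1.179956 = $30,128.25

$30,128.25


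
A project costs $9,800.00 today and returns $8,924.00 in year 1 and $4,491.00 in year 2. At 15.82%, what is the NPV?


Formula: NPV = C0 + C1/(1+r) + C2/(1+r)^2
Discount C1: $8,924.00 / (1 + 0.1582) = $7,705.06
Discount C2: $4,491.00 / (1 + 0.1582)^2 = $3,347.93
NPV = -$9,800.00 + $7,705.06 + $3,347.93 = $1,252.99

$1,252.99


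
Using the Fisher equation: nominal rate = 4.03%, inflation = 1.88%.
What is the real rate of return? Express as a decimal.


Formula: (1 + r_real) = (1 + r_nom) / (1 + inflation)
Substituting: (1 + r_real) = 1.0403 / 1.0188
(1 + r_real) = 1.021103
r_real = 1.021103 - 1 = 0.021103

0.021103


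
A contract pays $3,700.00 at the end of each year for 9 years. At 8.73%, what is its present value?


Formula: PV = PMT * (1 - (1+r)^(-n)) / r
Discount factor: (1 + 0.0873)^(-9) = 0.470821
Bracket: 1 - 0.470821 = 0.529179
PV = $3,700.00 * 0.529179 / 0.0873 = $22,427.99

$22,427.99


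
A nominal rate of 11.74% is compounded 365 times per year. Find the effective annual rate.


Formula: EAR = (1 + r/m)^m - 1
Period rate: r/m = 0.1174 / 365 = 0.000322
Compounding: (1 + 0.000322)^365 = 1.124548
EAR = 1.124548 - 1 = 0.124548

0.124548


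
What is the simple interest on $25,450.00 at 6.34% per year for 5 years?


Formula: I = P * r * t
Substituting: I = $25,450.00 * 0.0634 * 5
Step: I = $25,450.00 * 0.317
I = $8,067.65

$8,067.65


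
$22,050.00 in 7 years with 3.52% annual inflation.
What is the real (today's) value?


Formula: Real value = nominal / (1 + inflation)^years
Price level: (1 + 0.0352)^7 = 1.274001
Real value = $22,050.00 / 1.274001 = $17,307.68

$17,307.68


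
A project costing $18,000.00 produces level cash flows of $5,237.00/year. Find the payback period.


Formula: Payback = investment / annual cash flow
Substituting: Payback = $18,000.00 / $5,237.00
Payback = 3.4371 years

3.4371 years


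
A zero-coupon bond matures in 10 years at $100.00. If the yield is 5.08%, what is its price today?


Formula: Price = FV / (1 + r)^n
Substituting: Price = $100.00 / (1 + 0.0508)^10
Discount factor: (1.0508)^10 = 1.641348
Price = $100.00 / 1.641348 = $60.93

$60.93


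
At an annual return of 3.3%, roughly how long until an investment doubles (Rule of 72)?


Formula: Years ≈ 72 / r
Substituting: Years ≈ 72 / 3.3
Years ≈ 21.8

21.8 years


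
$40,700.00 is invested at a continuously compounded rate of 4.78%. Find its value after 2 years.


Formula: FV = P * e^(r*t)
Exponent: r*t = 0.0478 * 2 = 0.0956
e^(0.0956) = 1.100319
FV = $40,700.00 * 1.100319 = $44,782.98

$44,782.98


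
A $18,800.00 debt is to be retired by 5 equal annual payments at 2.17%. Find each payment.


Formula: PMT = PV * r / (1 - (1+r)^(-n))
Denominator: 1 - (1 + 0.0217)^(-5) = 0.101779
Numerator: $18,800.00 * 0.0217 = 407.96
PMT = 407.96 / 0.101779 = $4,008.28

$4,008.28


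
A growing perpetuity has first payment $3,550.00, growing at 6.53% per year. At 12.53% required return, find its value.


Formula: PV = C / (r - g)
Spread: r - g = 0.1253 - 0.0653 = 0.06
Substituting: PV = $3,550.00 / 0.06
PV = $59,166.67

$59,166.67


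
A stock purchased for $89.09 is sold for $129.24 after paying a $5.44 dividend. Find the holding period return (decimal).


Formula: HPR = (P1 - P0 + D) / P0
Gain: $129.24 - $89.09 + $5.44 = $45.59
HPR = $45.59 / $89.09 = 0.5117

0.5117


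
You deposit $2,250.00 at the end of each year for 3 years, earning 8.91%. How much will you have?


Formula: FV = PMT * ((1+r)^n - 1) / r
Growth factor: (1 + 0.0891)^3 = 1.291824
Numerator: 1.291824 - 1 = 0.291824
FV = $2,250.00 * 0.291824 / 0.0891 = $7,369.29

$7,369.29


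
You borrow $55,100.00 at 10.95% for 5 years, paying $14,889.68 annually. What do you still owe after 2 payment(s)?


Formula: Balance = PV*(1+r)^k - PMT*((1+r)^k - 1)/r
Growth: (1 + 0.1095)^2 = 1.23099
Accumulated factor: ((1+r)^k - 1)/r = 2.1095
Balance = $55,100.00 * 1.23099 - $14,889.68 * 2.1095
Balance = $36,417.78

$36,417.78


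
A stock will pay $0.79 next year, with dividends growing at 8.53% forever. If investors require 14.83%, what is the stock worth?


Formula: P = D1 / (r - g)
Spread: r - g = 0.1483 - 0.0853 = 0.063
Substituting: P = $0.79 / 0.063
P = $12.54

$12.54


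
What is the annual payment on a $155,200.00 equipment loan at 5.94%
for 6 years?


Formula: PMT = PV * r / (1 - (1+r)^(-n))
Denominator: 1 - (1 + 0.0594)^(-6) = 0.292641
Numerator: $155,200.00 * 0.0594 = 9218.88
PMT = 9218.88 / 0.292641 = $31,502.41

$31,502.41


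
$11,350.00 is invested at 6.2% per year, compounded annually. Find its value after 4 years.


Formula: FV = P * (1 + r)^n
Substituting: FV = $11,350.00 * (1 + 0.062)^4
Growth factor: (1.062)^4 = 1.272032
FV = $11,350.00 * 1.272032 = $14,437.56

$14,437.56


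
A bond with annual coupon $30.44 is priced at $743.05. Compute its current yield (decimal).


Formula: Current yield = annual coupon / price
Substituting: CY = $30.44 / $743.05
CY = 0.040966

0.040966


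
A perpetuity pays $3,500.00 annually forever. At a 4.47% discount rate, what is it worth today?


Formula: PV = C / r
Substituting: PV = $3,500.00 / 0.0447
PV = $78,299.78

$78,299.78


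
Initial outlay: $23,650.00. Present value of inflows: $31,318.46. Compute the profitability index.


Formula: PI = PV(cash flows) / initial investment
Substituting: PI = $31,318.46 / $23,650.00
PI = 1.3242

1.3242


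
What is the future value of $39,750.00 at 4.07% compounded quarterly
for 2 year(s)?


Formula: FV = P * (1 + r/m)^(m*t)
Period rate: r/m = 0.0407 / 4 = 0.010175
Total periods: m*t = 4 * 2 = 8
Growth factor: (1 + 0.010175)^8 = 1.084359
FV = $39,750.00 * 1.084359 = $43,103.25

$43,103.25


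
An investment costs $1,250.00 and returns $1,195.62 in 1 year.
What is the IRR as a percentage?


Formula: IRR = C1/C0 - 1
Substituting: IRR = $1,195.62 / $1,250.00 - 1
Ratio: 0.956496 - 1 = -0.043504
IRR = -4.3504%

-4.3504%


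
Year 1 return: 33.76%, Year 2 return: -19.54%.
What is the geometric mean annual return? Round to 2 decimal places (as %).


Formula: Geometric mean = ((1+r1)*(1+r2))^(1/2) - 1
Product: (1 + 0.3376) * (1 + -0.1954) = 1.3376 * 0.8046 = 1.076233
Square root: 1.076233^0.5 = 1.037416
Geometric mean = 1.037416 - 1 = 0.037416
As percentage: 3.74%

3.74%


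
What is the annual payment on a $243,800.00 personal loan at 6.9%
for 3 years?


Formula: PMT = PV * r / (1 - (1+r)^(-n))
Denominator: 1 - (1 + 0.069)^(-3) = 0.181409
Numerator: $243,800.00 * 0.069 = 16822.2
PMT = 16822.2 / 0.181409 = $92,730.71

$92,730.71


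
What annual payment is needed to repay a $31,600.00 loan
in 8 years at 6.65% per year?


Formula: PMT = PV * r / (1 - (1+r)^(-n))
Denominator: 1 - (1 + 0.0665)^(-8) = 0.402534
Numerator: $31,600.00 * 0.0665 = 2101.4
PMT = 2101.4 / 0.402534 = $5,220.43

$5,220.43
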